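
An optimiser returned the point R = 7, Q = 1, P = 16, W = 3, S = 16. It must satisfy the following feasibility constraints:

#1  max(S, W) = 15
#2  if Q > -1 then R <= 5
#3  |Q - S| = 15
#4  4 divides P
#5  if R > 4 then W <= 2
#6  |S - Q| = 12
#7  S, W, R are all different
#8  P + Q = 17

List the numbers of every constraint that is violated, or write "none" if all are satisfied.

No — constraints 1, 2, 5, and 6 are not satisfied.

#1 max(16, 3) = 16, not 15 — violated.
#2 Q = 1 > -1, so we need R ≤ 5; but R = 7 > 5 — violated.
#3 |1 - 16| = 15 — satisfied.
#4 16 / 4 = 4, so 4 divides 16 — satisfied.
#5 R = 7 > 4, so we need W ≤ 2; but W = 3 > 2 — violated.
#6 |16 - 1| = 15, not 12 — violated.
#7 values 16, 3, 7 are pairwise distinct — satisfied.
#8 P + Q = 16 + 1 = 17 — satisfied.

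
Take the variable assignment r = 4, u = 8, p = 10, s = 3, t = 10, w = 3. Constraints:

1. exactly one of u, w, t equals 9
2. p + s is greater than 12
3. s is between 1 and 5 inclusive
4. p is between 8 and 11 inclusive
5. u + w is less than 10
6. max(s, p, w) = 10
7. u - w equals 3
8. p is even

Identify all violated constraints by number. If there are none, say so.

Constraints 1, 5, and 7 are violated.

1. u=8, w=3, t=10; 0 of them equal 9, not exactly one  ✘
2. p + s = 10 + 3 = 13; 13 > 12  ✔
3. s = 3 lies in [1, 5]  ✔
4. p = 10 lies in [8, 11]  ✔
5. u + w = 8 + 3 = 11; 11 ≥ 10, bound 10 not met  ✘
6. max(3, 10, 3) = 10  ✔
7. u - w = 8 - 3 = 5, not 3  ✘
8. p = 10 is even  ✔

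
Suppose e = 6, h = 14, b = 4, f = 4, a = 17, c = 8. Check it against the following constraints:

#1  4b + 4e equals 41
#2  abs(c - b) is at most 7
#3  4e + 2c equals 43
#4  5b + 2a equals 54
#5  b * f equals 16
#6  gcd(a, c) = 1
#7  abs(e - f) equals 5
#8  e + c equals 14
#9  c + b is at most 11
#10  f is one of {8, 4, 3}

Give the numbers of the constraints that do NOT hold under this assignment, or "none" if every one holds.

#1 4b + 4e = 4(4) + 4(6) = 40, not 41  ✘
#2 abs(8 - 4) = 4; 4 ≤ 7  ✔
#3 4e + 2c = 4(6) + 2(8) = 40, not 43  ✘
#4 5b + 2a = 5(4) + 2(17) = 54  ✔
#5 b * f = 4 * 4 = 16  ✔
#6 gcd(17, 8) = 1  ✔
#7 abs(6 - 4) = 2, not 5  ✘
#8 e + c = 6 + 8 = 14  ✔
#9 c + b = 8 + 4 = 12; 12 > 11, bound 11 not met  ✘
#10 f = 4 is in {8, 4, 3}  ✔

Constraints 1, 3, 7, and 9 are violated.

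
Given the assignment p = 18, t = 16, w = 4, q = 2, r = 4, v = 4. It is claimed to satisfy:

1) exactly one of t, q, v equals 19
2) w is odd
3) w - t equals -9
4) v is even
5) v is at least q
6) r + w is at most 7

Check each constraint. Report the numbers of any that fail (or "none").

Constraints 1, 2, 3, and 6 do not hold.

1) t=16, q=2, v=4; 0 of them equal 19, not exactly one — violated.
2) w = 4 is even — violated.
3) w - t = 4 - 16 = -12, not -9 — violated.
4) v = 4 is even — OK.
5) v = 4, q = 2; 4 ≥ 2 — OK.
6) r + w = 4 + 4 = 8; 8 > 7, bound 7 not met — violated.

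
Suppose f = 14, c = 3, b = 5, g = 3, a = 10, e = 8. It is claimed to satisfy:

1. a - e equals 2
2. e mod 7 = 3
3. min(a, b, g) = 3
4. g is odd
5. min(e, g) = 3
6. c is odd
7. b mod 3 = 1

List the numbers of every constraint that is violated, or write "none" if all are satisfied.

Constraints 2, 7 are violated.

1. a - e = 10 - 8 = 2 — holds.
2. 8 mod 7 = 1, not 3 — does not hold.
3. min(10, 5, 3) = 3 — holds.
4. g = 3 is odd — holds.
5. min(8, 3) = 3 — holds.
6. c = 3 is odd — holds.
7. 5 mod 3 = 2, not 1 — does not hold.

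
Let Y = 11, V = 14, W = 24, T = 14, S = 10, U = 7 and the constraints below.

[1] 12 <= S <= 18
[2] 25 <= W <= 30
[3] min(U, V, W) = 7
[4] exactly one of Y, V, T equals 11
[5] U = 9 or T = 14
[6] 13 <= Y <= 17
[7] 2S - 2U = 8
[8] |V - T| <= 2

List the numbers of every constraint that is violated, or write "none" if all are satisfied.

[1] S = 10 is outside [12, 18]  no
[2] W = 24 is outside [25, 30]  no
[3] min(7, 14, 24) = 7  yes
[4] Y=11, V=14, T=14; 1 of them equals 11  yes
[5] U = 7 ≠ 9, but T = 14 = 14 (second disjunct)  yes
[6] Y = 11 is outside [13, 17]  no
[7] 2S - 2U = 2(10) - 2(7) = 6, not 8  no
[8] |14 - 14| = 0; 0 ≤ 2  yes

The assignment fails constraints 1, 2, 6, and 7.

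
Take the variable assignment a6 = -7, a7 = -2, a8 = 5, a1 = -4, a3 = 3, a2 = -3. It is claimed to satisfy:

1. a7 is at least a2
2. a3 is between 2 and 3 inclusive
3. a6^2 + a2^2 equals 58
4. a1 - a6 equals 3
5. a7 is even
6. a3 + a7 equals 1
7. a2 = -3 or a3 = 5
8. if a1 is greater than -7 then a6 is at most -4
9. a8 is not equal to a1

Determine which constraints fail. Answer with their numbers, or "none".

1. a7 = -2, a2 = -3; -2 ≥ -3 — OK.
2. a3 = 3 lies in [2, 3] — OK.
3. a6^2 + a2^2 = (-7)^2 + (-3)^2 = 49 + 9 = 58 — OK.
4. a1 - a6 = -4 - (-7) = 3 — OK.
5. a7 = -2 is even — OK.
6. a3 + a7 = 3 + (-2) = 1 — OK.
7. a2 = -3 = -3 (first disjunct) — OK.
8. a1 = -4 > -7, so we need a6 ≤ -4; a6 = -7 ≤ -4 — OK.
9. a8 = 5, a1 = -4; distinct — OK.

None — every constraint holds.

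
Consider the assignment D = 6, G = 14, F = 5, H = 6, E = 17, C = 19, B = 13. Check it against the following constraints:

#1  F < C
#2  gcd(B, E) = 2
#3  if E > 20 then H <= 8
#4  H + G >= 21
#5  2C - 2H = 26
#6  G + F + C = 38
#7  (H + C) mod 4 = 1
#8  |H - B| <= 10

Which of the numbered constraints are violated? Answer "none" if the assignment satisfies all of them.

No — constraints 2 and 4 are not satisfied.

#1 F = 5, C = 19; 5 < 19 — OK.
#2 gcd(13, 17) = 1, not 2 — violated.
#3 E = 17, not > 20; antecedent false, conditional vacuously true — OK.
#4 H + G = 6 + 14 = 20; 20 < 21, bound 21 not met — violated.
#5 2C - 2H = 2(19) - 2(6) = 26 — OK.
#6 G + F + C = 14 + 5 + 19 = 38 — OK.
#7 H + C = 25; 25 mod 4 = 1 — OK.
#8 |6 - 13| = 7; 7 ≤ 10 — OK.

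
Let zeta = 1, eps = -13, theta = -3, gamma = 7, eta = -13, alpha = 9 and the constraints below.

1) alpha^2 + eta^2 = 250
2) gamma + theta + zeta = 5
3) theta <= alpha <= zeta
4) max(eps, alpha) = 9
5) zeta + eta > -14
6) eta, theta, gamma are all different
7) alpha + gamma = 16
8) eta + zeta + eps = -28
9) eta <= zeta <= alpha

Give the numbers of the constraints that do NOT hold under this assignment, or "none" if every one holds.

Constraints 3, 8 are violated.

1) alpha^2 + eta^2 = 9^2 + (-13)^2 = 81 + 169 = 250 — holds.
2) gamma + theta + zeta = 7 + (-3) + 1 = 5 — holds.
3) values -3, 9, 1; alpha = 9 is not <= zeta = 1 — does not hold.
4) max(-13, 9) = 9 — holds.
5) zeta + eta = 1 + (-13) = -12; -12 > -14 — holds.
6) values -13, -3, 7 are pairwise distinct — holds.
7) alpha + gamma = 9 + 7 = 16 — holds.
8) eta + zeta + eps = -13 + 1 + (-13) = -25, not -28 — does not hold.
9) values -13 <= 1 <= 9 — holds.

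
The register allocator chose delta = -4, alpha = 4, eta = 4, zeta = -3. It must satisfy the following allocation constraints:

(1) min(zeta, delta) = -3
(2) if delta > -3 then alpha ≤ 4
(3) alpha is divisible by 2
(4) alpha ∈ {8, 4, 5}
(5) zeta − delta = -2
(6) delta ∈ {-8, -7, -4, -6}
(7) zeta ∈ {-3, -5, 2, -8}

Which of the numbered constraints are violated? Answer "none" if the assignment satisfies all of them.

The assignment fails constraints 1, 5.

(1) min(-3, -4) = -4, not -3 — fails.
(2) delta = -4, not > -3; antecedent false, conditional vacuously true — holds.
(3) 4 / 2 = 2, so 2 divides 4 — holds.
(4) alpha = 4 is in {8, 4, 5} — holds.
(5) zeta − delta = -3 − (-4) = 1, not -2 — fails.
(6) delta = -4 is in {-8, -7, -4, -6} — holds.
(7) zeta = -3 is in {-3, -5, 2, -8} — holds.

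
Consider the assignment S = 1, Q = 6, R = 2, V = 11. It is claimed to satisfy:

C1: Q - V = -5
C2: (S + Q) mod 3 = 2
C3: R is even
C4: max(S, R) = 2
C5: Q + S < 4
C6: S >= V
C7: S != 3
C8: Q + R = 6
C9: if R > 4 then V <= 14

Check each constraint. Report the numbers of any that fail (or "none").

C1: Q - V = 6 - 11 = -5 — satisfied.
C2: S + Q = 7; 7 mod 3 = 1, not 2 — violated.
C3: R = 2 is even — satisfied.
C4: max(1, 2) = 2 — satisfied.
C5: Q + S = 6 + 1 = 7; 7 ≥ 4, bound 4 not met — violated.
C6: S = 1, V = 11; 1 < 11 (want ≥) — violated.
C7: S = 1, and 1 ≠ 3 — satisfied.
C8: Q + R = 6 + 2 = 8, not 6 — violated.
C9: R = 2, not > 4; antecedent false, conditional vacuously true — satisfied.

Constraints 2, 5, 6, and 8 are violated.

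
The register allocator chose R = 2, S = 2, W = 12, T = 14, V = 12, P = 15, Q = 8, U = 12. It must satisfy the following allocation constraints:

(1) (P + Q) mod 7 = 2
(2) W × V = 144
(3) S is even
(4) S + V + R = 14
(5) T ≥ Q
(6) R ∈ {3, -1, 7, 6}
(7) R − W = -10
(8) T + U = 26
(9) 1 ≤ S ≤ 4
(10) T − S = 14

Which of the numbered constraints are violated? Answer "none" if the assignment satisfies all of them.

(1) P + Q = 23; 23 mod 7 = 2  OK
(2) W × V = 12 × 12 = 144  OK
(3) S = 2 is even  OK
(4) S + V + R = 2 + 12 + 2 = 16, not 14  FAIL
(5) T = 14, Q = 8; 14 ≥ 8  OK
(6) R = 2 is not in {3, -1, 7, 6}  FAIL
(7) R − W = 2 − 12 = -10  OK
(8) T + U = 14 + 12 = 26  OK
(9) S = 2 lies in [1, 4]  OK
(10) T − S = 14 − 2 = 12, not 14  FAIL

Violated: 4, 6, 10.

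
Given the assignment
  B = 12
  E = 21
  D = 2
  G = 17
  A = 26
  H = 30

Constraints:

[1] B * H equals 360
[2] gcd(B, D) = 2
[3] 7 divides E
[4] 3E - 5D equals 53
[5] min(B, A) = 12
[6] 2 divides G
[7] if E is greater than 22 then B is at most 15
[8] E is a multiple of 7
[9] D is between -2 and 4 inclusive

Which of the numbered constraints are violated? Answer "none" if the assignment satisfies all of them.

[1] B * H = 12 * 30 = 360  true
[2] gcd(12, 2) = 2  true
[3] 21 / 7 = 3, so 7 divides 21  true
[4] 3E - 5D = 3(21) - 5(2) = 53  true
[5] min(12, 26) = 12  true
[6] 17 = 2*8 + 1, so 2 does not divide 17  false
[7] E = 21, not > 22; antecedent false, conditional vacuously true  true
[8] 21 / 7 = 3, so 7 divides 21  true
[9] D = 2 lies in [-2, 4]  true

Constraint 6 does not hold.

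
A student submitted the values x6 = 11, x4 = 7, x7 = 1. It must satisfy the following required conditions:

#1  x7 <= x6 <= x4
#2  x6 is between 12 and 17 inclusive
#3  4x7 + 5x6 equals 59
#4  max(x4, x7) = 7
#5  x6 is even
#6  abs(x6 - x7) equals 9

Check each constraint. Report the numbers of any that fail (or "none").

#1 values 1, 11, 7; x6 = 11 is not <= x4 = 7  fails
#2 x6 = 11 is outside [12, 17]  fails
#3 4x7 + 5x6 = 4(1) + 5(11) = 59  holds
#4 max(7, 1) = 7  holds
#5 x6 = 11 is odd  fails
#6 abs(11 - 1) = 10, not 9  fails

Constraints 1, 2, 5, 6 are violated.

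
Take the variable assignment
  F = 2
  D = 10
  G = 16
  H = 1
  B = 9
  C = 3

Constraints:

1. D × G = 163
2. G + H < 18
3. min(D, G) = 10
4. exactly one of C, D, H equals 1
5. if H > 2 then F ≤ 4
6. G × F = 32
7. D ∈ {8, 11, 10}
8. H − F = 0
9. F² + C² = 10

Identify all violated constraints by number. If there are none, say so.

1. D × G = 10 × 16 = 160, not 163 — violated.
2. G + H = 16 + 1 = 17; 17 < 18 — OK.
3. min(10, 16) = 10 — OK.
4. C=3, D=10, H=1; 1 of them equals 1 — OK.
5. H = 1, not > 2; antecedent false, conditional vacuously true — OK.
6. G × F = 16 × 2 = 32 — OK.
7. D = 10 is in {8, 11, 10} — OK.
8. H − F = 1 − 2 = -1, not 0 — violated.
9. F² + C² = 2² + 3² = 4 + 9 = 13, not 10 — violated.

No — constraints 1, 8, 9 are not satisfied.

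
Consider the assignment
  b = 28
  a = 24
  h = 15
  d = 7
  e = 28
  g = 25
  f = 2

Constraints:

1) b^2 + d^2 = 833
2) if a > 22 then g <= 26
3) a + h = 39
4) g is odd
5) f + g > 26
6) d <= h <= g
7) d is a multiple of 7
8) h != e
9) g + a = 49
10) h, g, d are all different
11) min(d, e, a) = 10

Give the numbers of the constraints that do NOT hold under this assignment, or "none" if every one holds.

1) b^2 + d^2 = 28^2 + 7^2 = 784 + 49 = 833 — satisfied.
2) a = 24 > 22, so we need g ≤ 26; g = 25 ≤ 26 — satisfied.
3) a + h = 24 + 15 = 39 — satisfied.
4) g = 25 is odd — satisfied.
5) f + g = 2 + 25 = 27; 27 > 26 — satisfied.
6) values 7 <= 15 <= 25 — satisfied.
7) 7 / 7 = 1, so 7 divides 7 — satisfied.
8) h = 15, e = 28; distinct — satisfied.
9) g + a = 25 + 24 = 49 — satisfied.
10) values 15, 25, 7 are pairwise distinct — satisfied.
11) min(7, 28, 24) = 7, not 10 — violated.

Violated: 11.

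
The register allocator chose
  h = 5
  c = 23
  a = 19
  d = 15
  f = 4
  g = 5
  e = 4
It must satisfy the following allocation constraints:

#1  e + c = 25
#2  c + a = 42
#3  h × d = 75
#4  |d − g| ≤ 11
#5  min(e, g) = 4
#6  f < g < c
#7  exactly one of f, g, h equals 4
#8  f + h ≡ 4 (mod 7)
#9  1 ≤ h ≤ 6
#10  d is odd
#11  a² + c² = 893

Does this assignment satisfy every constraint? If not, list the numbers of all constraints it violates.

No — constraints 1, 8, and 11 are not satisfied.

#1 e + c = 4 + 23 = 27, not 25  false
#2 c + a = 23 + 19 = 42  true
#3 h × d = 5 × 15 = 75  true
#4 |15 − 5| = 10; 10 ≤ 11  true
#5 min(4, 5) = 4  true
#6 values 4 < 5 < 23  true
#7 f=4, g=5, h=5; 1 of them equals 4  true
#8 f + h = 9; 9 mod 7 = 2, not 4  false
#9 h = 5 lies in [1, 6]  true
#10 d = 15 is odd  true
#11 a² + c² = 19² + 23² = 361 + 529 = 890, not 893  false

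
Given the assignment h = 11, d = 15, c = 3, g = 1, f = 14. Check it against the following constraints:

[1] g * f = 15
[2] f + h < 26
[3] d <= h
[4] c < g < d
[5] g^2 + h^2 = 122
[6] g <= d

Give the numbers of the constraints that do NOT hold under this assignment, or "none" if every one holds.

Violated: 1, 3, and 4.

[1] g * f = 1 * 14 = 14, not 15 — does not hold.
[2] f + h = 14 + 11 = 25; 25 < 26 — holds.
[3] d = 15, h = 11; 15 > 11 (want ≤) — does not hold.
[4] values 3, 1, 15; c = 3 is not < g = 1 — does not hold.
[5] g^2 + h^2 = 1^2 + 11^2 = 1 + 121 = 122 — holds.
[6] g = 1, d = 15; 1 ≤ 15 — holds.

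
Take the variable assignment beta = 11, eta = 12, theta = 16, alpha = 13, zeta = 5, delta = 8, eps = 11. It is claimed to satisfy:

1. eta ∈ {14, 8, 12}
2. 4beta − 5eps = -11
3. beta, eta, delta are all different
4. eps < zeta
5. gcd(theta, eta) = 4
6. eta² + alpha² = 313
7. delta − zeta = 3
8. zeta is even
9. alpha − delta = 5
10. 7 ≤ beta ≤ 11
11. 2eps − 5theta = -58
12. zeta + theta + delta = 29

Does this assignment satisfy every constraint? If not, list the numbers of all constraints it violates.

1. eta = 12 is in {14, 8, 12} — holds.
2. 4beta − 5eps = 4(11) − 5(11) = -11 — holds.
3. values 11, 12, 8 are pairwise distinct — holds.
4. eps = 11, zeta = 5; 11 ≥ 5 (want <) — does not hold.
5. gcd(16, 12) = 4 — holds.
6. eta² + alpha² = 12² + 13² = 144 + 169 = 313 — holds.
7. delta − zeta = 8 − 5 = 3 — holds.
8. zeta = 5 is odd — does not hold.
9. alpha − delta = 13 − 8 = 5 — holds.
10. beta = 11 lies in [7, 11] — holds.
11. 2eps − 5theta = 2(11) − 5(16) = -58 — holds.
12. zeta + theta + delta = 5 + 16 + 8 = 29 — holds.

The assignment fails constraints 4, 8.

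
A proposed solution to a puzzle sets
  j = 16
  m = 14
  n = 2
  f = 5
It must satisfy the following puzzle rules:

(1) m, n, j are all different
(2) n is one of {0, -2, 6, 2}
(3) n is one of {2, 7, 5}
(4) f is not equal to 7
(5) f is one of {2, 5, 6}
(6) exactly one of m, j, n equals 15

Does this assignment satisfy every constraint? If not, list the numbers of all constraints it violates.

(1) values 14, 2, 16 are pairwise distinct — holds.
(2) n = 2 is in {0, -2, 6, 2} — holds.
(3) n = 2 is in {2, 7, 5} — holds.
(4) f = 5, and 5 ≠ 7 — holds.
(5) f = 5 is in {2, 5, 6} — holds.
(6) m=14, j=16, n=2; 0 of them equal 15, not exactly one — fails.

Constraint 6 does not hold.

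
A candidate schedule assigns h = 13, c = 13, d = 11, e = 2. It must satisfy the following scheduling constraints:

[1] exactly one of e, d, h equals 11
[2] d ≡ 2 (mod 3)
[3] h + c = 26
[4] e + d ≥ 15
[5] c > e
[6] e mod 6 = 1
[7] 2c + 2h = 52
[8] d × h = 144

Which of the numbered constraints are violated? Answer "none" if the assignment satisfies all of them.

Violated: 4, 6, and 8.

[1] e=2, d=11, h=13; 1 of them equals 11  OK
[2] 11 mod 3 = 2  OK
[3] h + c = 13 + 13 = 26  OK
[4] e + d = 2 + 11 = 13; 13 < 15, bound 15 not met  FAIL
[5] c = 13, e = 2; 13 > 2  OK
[6] 2 mod 6 = 2, not 1  FAIL
[7] 2c + 2h = 2(13) + 2(13) = 52  OK
[8] d × h = 11 × 13 = 143, not 144  FAIL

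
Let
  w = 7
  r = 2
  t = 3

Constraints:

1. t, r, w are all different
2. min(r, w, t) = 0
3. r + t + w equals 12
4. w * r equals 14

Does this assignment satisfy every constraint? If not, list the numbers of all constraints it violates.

Constraint 2 does not hold.

1. values 3, 2, 7 are pairwise distinct — holds.
2. min(2, 7, 3) = 2, not 0 — fails.
3. r + t + w = 2 + 3 + 7 = 12 — holds.
4. w * r = 7 * 2 = 14 — holds.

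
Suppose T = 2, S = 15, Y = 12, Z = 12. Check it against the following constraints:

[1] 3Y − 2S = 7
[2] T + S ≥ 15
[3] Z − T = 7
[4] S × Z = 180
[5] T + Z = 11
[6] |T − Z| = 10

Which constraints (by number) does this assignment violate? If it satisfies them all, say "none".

The assignment fails constraints 1, 3, 5.

[1] 3Y − 2S = 3(12) − 2(15) = 6, not 7  false
[2] T + S = 2 + 15 = 17; 17 ≥ 15  true
[3] Z − T = 12 − 2 = 10, not 7  false
[4] S × Z = 15 × 12 = 180  true
[5] T + Z = 2 + 12 = 14, not 11  false
[6] |2 − 12| = 10  true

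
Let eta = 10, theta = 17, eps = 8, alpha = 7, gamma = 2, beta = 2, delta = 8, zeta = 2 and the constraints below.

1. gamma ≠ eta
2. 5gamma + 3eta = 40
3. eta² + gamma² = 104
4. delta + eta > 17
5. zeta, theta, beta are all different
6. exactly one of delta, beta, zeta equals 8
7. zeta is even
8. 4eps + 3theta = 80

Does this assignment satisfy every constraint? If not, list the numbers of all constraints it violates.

1. gamma = 2, eta = 10; distinct — holds.
2. 5gamma + 3eta = 5(2) + 3(10) = 40 — holds.
3. eta² + gamma² = 10² + 2² = 100 + 4 = 104 — holds.
4. delta + eta = 8 + 10 = 18; 18 > 17 — holds.
5. zeta = beta = 2, not all different — fails.
6. delta=8, beta=2, zeta=2; 1 of them equals 8 — holds.
7. zeta = 2 is even — holds.
8. 4eps + 3theta = 4(8) + 3(17) = 83, not 80 — fails.

The assignment fails constraints 5 and 8.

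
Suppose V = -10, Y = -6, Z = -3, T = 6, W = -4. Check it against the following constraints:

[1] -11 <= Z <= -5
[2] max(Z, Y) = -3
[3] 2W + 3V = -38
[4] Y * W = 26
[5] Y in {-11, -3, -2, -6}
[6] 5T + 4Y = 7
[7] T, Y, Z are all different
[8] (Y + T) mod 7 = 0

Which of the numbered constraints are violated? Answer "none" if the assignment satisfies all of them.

[1] Z = -3 is outside [-11, -5] — fails.
[2] max(-3, -6) = -3 — holds.
[3] 2W + 3V = 2(-4) + 3(-10) = -38 — holds.
[4] Y * W = -6 * (-4) = 24, not 26 — fails.
[5] Y = -6 is in {-11, -3, -2, -6} — holds.
[6] 5T + 4Y = 5(6) + 4(-6) = 6, not 7 — fails.
[7] values 6, -6, -3 are pairwise distinct — holds.
[8] Y + T = 0; 0 mod 7 = 0 — holds.

No — constraints 1, 4, and 6 are not satisfied.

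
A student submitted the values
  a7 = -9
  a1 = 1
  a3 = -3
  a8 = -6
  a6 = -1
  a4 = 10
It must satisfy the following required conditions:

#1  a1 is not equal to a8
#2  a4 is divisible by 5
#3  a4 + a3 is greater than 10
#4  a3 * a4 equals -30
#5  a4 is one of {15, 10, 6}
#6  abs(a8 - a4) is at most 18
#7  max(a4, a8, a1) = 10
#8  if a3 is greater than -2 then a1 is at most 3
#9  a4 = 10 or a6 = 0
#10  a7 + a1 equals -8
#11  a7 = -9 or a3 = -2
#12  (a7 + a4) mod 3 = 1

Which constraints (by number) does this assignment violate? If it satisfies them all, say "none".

#1 a1 = 1, a8 = -6; distinct — satisfied.
#2 10 / 5 = 2, so 5 divides 10 — satisfied.
#3 a4 + a3 = 10 + (-3) = 7; 7 ≤ 10, bound 10 not met — violated.
#4 a3 * a4 = -3 * 10 = -30 — satisfied.
#5 a4 = 10 is in {15, 10, 6} — satisfied.
#6 abs(-6 - 10) = 16; 16 ≤ 18 — satisfied.
#7 max(10, -6, 1) = 10 — satisfied.
#8 a3 = -3, not > -2; antecedent false, conditional vacuously true — satisfied.
#9 a4 = 10 = 10 (first disjunct) — satisfied.
#10 a7 + a1 = -9 + 1 = -8 — satisfied.
#11 a7 = -9 = -9 (first disjunct) — satisfied.
#12 a7 + a4 = 1; 1 mod 3 = 1 — satisfied.

Constraint 3 does not hold.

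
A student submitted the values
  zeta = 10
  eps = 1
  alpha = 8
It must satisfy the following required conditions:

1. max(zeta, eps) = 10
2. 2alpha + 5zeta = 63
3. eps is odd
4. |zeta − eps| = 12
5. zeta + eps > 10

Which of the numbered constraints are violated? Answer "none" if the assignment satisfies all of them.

Constraints 2 and 4 do not hold.

1. max(10, 1) = 10  holds
2. 2alpha + 5zeta = 2(8) + 5(10) = 66, not 63  fails
3. eps = 1 is odd  holds
4. |10 − 1| = 9, not 12  fails
5. zeta + eps = 10 + 1 = 11; 11 > 10  holds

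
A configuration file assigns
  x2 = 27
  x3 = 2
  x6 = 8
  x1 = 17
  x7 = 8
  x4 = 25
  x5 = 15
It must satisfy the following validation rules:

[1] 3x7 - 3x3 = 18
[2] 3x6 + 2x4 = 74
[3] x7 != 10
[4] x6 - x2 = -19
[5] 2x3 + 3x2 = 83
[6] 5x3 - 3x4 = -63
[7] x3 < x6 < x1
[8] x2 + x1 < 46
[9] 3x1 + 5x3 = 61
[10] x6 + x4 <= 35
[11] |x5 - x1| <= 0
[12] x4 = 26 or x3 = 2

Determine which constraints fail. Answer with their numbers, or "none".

[1] 3x7 - 3x3 = 3(8) - 3(2) = 18  yes
[2] 3x6 + 2x4 = 3(8) + 2(25) = 74  yes
[3] x7 = 8, and 8 ≠ 10  yes
[4] x6 - x2 = 8 - 27 = -19  yes
[5] 2x3 + 3x2 = 2(2) + 3(27) = 85, not 83  no
[6] 5x3 - 3x4 = 5(2) - 3(25) = -65, not -63  no
[7] values 2 < 8 < 17  yes
[8] x2 + x1 = 27 + 17 = 44; 44 < 46  yes
[9] 3x1 + 5x3 = 3(17) + 5(2) = 61  yes
[10] x6 + x4 = 8 + 25 = 33; 33 ≤ 35  yes
[11] |15 - 17| = 2; 2 > 0, exceeds bound 0  no
[12] x4 = 25 ≠ 26, but x3 = 2 = 2 (second disjunct)  yes

No — constraints 5, 6, and 11 are not satisfied.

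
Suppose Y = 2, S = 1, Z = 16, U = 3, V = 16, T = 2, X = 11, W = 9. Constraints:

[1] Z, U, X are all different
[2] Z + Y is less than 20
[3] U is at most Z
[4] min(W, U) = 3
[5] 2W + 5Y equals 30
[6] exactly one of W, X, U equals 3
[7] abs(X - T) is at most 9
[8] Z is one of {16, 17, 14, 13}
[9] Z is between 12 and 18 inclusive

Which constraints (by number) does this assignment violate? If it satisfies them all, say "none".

[1] values 16, 3, 11 are pairwise distinct — holds.
[2] Z + Y = 16 + 2 = 18; 18 < 20 — holds.
[3] U = 3, Z = 16; 3 ≤ 16 — holds.
[4] min(9, 3) = 3 — holds.
[5] 2W + 5Y = 2(9) + 5(2) = 28, not 30 — does not hold.
[6] W=9, X=11, U=3; 1 of them equals 3 — holds.
[7] abs(11 - 2) = 9; 9 ≤ 9 — holds.
[8] Z = 16 is in {16, 17, 14, 13} — holds.
[9] Z = 16 lies in [12, 18] — holds.

No — constraint 5 is not satisfied.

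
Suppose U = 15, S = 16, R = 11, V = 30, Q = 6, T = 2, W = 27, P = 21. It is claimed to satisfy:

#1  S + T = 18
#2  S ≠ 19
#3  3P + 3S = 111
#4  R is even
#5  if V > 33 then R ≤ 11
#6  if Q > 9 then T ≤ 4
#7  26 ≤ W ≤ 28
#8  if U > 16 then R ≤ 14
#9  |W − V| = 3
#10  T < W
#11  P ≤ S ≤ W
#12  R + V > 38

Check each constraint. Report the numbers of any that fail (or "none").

#1 S + T = 16 + 2 = 18  OK
#2 S = 16, and 16 ≠ 19  OK
#3 3P + 3S = 3(21) + 3(16) = 111  OK
#4 R = 11 is odd  FAIL
#5 V = 30, not > 33; antecedent false, conditional vacuously true  OK
#6 Q = 6, not > 9; antecedent false, conditional vacuously true  OK
#7 W = 27 lies in [26, 28]  OK
#8 U = 15, not > 16; antecedent false, conditional vacuously true  OK
#9 |27 − 30| = 3  OK
#10 T = 2, W = 27; 2 < 27  OK
#11 values 21, 16, 27; P = 21 is not ≤ S = 16  FAIL
#12 R + V = 11 + 30 = 41; 41 > 38  OK

No — constraints 4, 11 are not satisfied.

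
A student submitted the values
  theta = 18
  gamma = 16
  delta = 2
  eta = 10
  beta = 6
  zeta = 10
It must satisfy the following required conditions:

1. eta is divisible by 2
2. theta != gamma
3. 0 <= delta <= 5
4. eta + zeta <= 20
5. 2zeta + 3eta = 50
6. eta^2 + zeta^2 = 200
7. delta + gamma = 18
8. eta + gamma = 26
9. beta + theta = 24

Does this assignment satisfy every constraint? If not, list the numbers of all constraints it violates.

No violations.

1. 10 / 2 = 5, so 2 divides 10  holds
2. theta = 18, gamma = 16; distinct  holds
3. delta = 2 lies in [0, 5]  holds
4. eta + zeta = 10 + 10 = 20; 20 ≤ 20  holds
5. 2zeta + 3eta = 2(10) + 3(10) = 50  holds
6. eta^2 + zeta^2 = 10^2 + 10^2 = 100 + 100 = 200  holds
7. delta + gamma = 2 + 16 = 18  holds
8. eta + gamma = 10 + 16 = 26  holds
9. beta + theta = 6 + 18 = 24  holds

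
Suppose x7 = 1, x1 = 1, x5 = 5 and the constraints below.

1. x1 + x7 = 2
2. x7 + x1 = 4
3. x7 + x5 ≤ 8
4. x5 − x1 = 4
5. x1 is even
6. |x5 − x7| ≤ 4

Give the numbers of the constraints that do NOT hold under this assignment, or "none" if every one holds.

No — constraints 2, 5 are not satisfied.

1. x1 + x7 = 1 + 1 = 2  true
2. x7 + x1 = 1 + 1 = 2, not 4  false
3. x7 + x5 = 1 + 5 = 6; 6 ≤ 8  true
4. x5 − x1 = 5 − 1 = 4  true
5. x1 = 1 is odd  false
6. |5 − 1| = 4; 4 ≤ 4  true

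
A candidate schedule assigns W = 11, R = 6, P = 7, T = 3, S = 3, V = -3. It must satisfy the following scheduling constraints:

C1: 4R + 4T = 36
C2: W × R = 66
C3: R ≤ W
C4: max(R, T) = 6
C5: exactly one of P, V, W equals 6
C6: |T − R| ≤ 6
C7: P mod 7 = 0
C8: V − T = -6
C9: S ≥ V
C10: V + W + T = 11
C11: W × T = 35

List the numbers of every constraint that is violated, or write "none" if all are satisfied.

Violated: 5 and 11.

C1: 4R + 4T = 4(6) + 4(3) = 36  ✓
C2: W × R = 11 × 6 = 66  ✓
C3: R = 6, W = 11; 6 ≤ 11  ✓
C4: max(6, 3) = 6  ✓
C5: P=7, V=-3, W=11; 0 of them equal 6, not exactly one  ✗
C6: |3 − 6| = 3; 3 ≤ 6  ✓
C7: 7 mod 7 = 0  ✓
C8: V − T = -3 − 3 = -6  ✓
C9: S = 3, V = -3; 3 ≥ -3  ✓
C10: V + W + T = -3 + 11 + 3 = 11  ✓
C11: W × T = 11 × 3 = 33, not 35  ✗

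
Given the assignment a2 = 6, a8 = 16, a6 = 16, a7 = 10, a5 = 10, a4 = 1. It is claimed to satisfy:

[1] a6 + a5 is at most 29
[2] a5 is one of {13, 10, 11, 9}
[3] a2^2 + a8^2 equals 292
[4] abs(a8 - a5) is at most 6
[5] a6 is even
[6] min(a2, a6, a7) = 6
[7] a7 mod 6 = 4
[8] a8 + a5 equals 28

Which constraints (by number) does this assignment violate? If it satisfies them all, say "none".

[1] a6 + a5 = 16 + 10 = 26; 26 ≤ 29 — holds.
[2] a5 = 10 is in {13, 10, 11, 9} — holds.
[3] a2^2 + a8^2 = 6^2 + 16^2 = 36 + 256 = 292 — holds.
[4] abs(16 - 10) = 6; 6 ≤ 6 — holds.
[5] a6 = 16 is even — holds.
[6] min(6, 16, 10) = 6 — holds.
[7] 10 mod 6 = 4 — holds.
[8] a8 + a5 = 16 + 10 = 26, not 28 — fails.

Constraint 8 does not hold.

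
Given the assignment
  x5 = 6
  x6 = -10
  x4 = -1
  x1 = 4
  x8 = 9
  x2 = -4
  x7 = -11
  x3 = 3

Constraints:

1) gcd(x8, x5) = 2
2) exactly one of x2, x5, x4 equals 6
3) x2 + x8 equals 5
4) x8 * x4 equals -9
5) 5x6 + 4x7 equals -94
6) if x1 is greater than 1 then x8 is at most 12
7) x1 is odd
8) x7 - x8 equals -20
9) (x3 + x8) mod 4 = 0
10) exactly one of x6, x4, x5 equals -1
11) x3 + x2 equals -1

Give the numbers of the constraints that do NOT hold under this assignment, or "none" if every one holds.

1) gcd(9, 6) = 3, not 2  fails
2) x2=-4, x5=6, x4=-1; 1 of them equals 6  holds
3) x2 + x8 = -4 + 9 = 5  holds
4) x8 * x4 = 9 * (-1) = -9  holds
5) 5x6 + 4x7 = 5(-10) + 4(-11) = -94  holds
6) x1 = 4 > 1, so we need x8 ≤ 12; x8 = 9 ≤ 12  holds
7) x1 = 4 is even  fails
8) x7 - x8 = -11 - 9 = -20  holds
9) x3 + x8 = 12; 12 mod 4 = 0  holds
10) x6=-10, x4=-1, x5=6; 1 of them equals -1  holds
11) x3 + x2 = 3 + (-4) = -1  holds

No — constraints 1, 7 are not satisfied.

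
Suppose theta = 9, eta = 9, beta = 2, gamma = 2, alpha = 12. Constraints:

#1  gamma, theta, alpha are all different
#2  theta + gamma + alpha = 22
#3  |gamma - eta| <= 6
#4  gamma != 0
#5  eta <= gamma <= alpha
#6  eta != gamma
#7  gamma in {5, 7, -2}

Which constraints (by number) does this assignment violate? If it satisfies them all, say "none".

#1 values 2, 9, 12 are pairwise distinct  holds
#2 theta + gamma + alpha = 9 + 2 + 12 = 23, not 22  fails
#3 |2 - 9| = 7; 7 > 6, exceeds bound 6  fails
#4 gamma = 2, and 2 ≠ 0  holds
#5 values 9, 2, 12; eta = 9 is not <= gamma = 2  fails
#6 eta = 9, gamma = 2; distinct  holds
#7 gamma = 2 is not in {5, 7, -2}  fails

Violated: 2, 3, 5, 7.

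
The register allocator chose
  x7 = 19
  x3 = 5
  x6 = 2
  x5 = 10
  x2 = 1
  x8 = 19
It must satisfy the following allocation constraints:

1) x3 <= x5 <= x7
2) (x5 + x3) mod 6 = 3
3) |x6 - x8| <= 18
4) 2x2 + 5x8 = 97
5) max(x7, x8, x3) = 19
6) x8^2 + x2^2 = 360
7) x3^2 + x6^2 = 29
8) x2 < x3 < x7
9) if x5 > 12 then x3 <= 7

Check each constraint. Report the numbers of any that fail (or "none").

1) values 5 <= 10 <= 19 — holds.
2) x5 + x3 = 15; 15 mod 6 = 3 — holds.
3) |2 - 19| = 17; 17 ≤ 18 — holds.
4) 2x2 + 5x8 = 2(1) + 5(19) = 97 — holds.
5) max(19, 19, 5) = 19 — holds.
6) x8^2 + x2^2 = 19^2 + 1^2 = 361 + 1 = 362, not 360 — fails.
7) x3^2 + x6^2 = 5^2 + 2^2 = 25 + 4 = 29 — holds.
8) values 1 < 5 < 19 — holds.
9) x5 = 10, not > 12; antecedent false, conditional vacuously true — holds.

The assignment fails constraint 6.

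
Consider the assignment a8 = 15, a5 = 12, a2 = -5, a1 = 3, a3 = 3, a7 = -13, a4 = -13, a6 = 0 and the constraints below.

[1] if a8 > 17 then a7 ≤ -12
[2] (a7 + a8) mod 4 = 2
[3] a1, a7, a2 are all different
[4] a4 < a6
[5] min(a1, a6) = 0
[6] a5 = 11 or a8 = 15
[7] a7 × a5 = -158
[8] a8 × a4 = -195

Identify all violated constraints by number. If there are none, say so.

[1] a8 = 15, not > 17; antecedent false, conditional vacuously true — satisfied.
[2] a7 + a8 = 2; 2 mod 4 = 2 — satisfied.
[3] values 3, -13, -5 are pairwise distinct — satisfied.
[4] a4 = -13, a6 = 0; -13 < 0 — satisfied.
[5] min(3, 0) = 0 — satisfied.
[6] a5 = 12 ≠ 11, but a8 = 15 = 15 (second disjunct) — satisfied.
[7] a7 × a5 = -13 × 12 = -156, not -158 — violated.
[8] a8 × a4 = 15 × (-13) = -195 — satisfied.

Constraint 7 is violated.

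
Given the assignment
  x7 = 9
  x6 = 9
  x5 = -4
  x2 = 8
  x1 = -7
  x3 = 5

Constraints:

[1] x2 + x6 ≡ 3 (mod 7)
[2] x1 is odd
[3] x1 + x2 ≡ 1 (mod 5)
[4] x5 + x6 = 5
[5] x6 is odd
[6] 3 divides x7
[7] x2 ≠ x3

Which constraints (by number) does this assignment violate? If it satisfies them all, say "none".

[1] x2 + x6 = 17; 17 mod 7 = 3 — OK.
[2] x1 = -7 is odd — OK.
[3] x1 + x2 = 1; 1 mod 5 = 1 — OK.
[4] x5 + x6 = -4 + 9 = 5 — OK.
[5] x6 = 9 is odd — OK.
[6] 9 / 3 = 3, so 3 divides 9 — OK.
[7] x2 = 8, x3 = 5; distinct — OK.

The assignment satisfies every constraint.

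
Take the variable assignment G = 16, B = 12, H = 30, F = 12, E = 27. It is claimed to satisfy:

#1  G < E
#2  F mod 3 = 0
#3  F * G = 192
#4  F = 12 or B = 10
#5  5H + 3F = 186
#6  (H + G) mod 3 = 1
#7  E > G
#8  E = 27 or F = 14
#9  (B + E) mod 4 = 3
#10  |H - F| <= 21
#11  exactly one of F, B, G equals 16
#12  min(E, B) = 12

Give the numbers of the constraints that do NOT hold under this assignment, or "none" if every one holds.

#1 G = 16, E = 27; 16 < 27 — holds.
#2 12 mod 3 = 0 — holds.
#3 F * G = 12 * 16 = 192 — holds.
#4 F = 12 = 12 (first disjunct) — holds.
#5 5H + 3F = 5(30) + 3(12) = 186 — holds.
#6 H + G = 46; 46 mod 3 = 1 — holds.
#7 E = 27, G = 16; 27 > 16 — holds.
#8 E = 27 = 27 (first disjunct) — holds.
#9 B + E = 39; 39 mod 4 = 3 — holds.
#10 |30 - 12| = 18; 18 ≤ 21 — holds.
#11 F=12, B=12, G=16; 1 of them equals 16 — holds.
#12 min(27, 12) = 12 — holds.

None — every constraint holds.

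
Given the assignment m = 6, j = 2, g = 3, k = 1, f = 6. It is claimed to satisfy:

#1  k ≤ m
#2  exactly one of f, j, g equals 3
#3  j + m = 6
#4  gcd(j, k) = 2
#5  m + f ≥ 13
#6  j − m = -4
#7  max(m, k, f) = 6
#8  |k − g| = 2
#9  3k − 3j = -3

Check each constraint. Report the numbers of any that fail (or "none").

#1 k = 1, m = 6; 1 ≤ 6 — holds.
#2 f=6, j=2, g=3; 1 of them equals 3 — holds.
#3 j + m = 2 + 6 = 8, not 6 — fails.
#4 gcd(2, 1) = 1, not 2 — fails.
#5 m + f = 6 + 6 = 12; 12 < 13, bound 13 not met — fails.
#6 j − m = 2 − 6 = -4 — holds.
#7 max(6, 1, 6) = 6 — holds.
#8 |1 − 3| = 2 — holds.
#9 3k − 3j = 3(1) − 3(2) = -3 — holds.

Constraints 3, 4, and 5 do not hold.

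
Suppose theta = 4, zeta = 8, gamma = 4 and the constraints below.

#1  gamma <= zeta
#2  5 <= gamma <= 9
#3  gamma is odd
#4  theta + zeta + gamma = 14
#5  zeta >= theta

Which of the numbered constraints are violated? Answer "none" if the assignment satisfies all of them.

Constraints 2, 3, 4 do not hold.

#1 gamma = 4, zeta = 8; 4 ≤ 8 — satisfied.
#2 gamma = 4 is outside [5, 9] — violated.
#3 gamma = 4 is even — violated.
#4 theta + zeta + gamma = 4 + 8 + 4 = 16, not 14 — violated.
#5 zeta = 8, theta = 4; 8 ≥ 4 — satisfied.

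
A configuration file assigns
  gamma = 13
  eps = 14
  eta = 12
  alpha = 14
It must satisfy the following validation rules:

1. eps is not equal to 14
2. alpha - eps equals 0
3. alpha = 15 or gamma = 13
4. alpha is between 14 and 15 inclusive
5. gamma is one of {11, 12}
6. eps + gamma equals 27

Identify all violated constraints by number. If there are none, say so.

Constraints 1 and 5 are violated.

1. eps = 14, but 14 is required to differ — violated.
2. alpha - eps = 14 - 14 = 0 — OK.
3. alpha = 14 ≠ 15, but gamma = 13 = 13 (second disjunct) — OK.
4. alpha = 14 lies in [14, 15] — OK.
5. gamma = 13 is not in {11, 12} — violated.
6. eps + gamma = 14 + 13 = 27 — OK.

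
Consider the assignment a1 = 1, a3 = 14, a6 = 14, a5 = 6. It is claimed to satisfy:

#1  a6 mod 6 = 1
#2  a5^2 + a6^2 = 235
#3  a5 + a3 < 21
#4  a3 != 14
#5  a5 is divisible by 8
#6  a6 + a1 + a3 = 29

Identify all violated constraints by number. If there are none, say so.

No — constraints 1, 2, 4, 5 are not satisfied.

#1 14 mod 6 = 2, not 1  ✘
#2 a5^2 + a6^2 = 6^2 + 14^2 = 36 + 196 = 232, not 235  ✘
#3 a5 + a3 = 6 + 14 = 20; 20 < 21  ✔
#4 a3 = 14, but 14 is required to differ  ✘
#5 6 = 8*0 + 6, so 8 does not divide 6  ✘
#6 a6 + a1 + a3 = 14 + 1 + 14 = 29  ✔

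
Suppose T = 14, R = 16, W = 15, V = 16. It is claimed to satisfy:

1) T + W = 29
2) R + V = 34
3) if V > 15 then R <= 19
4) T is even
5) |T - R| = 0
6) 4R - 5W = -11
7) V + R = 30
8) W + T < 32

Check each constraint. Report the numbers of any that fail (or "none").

1) T + W = 14 + 15 = 29 — holds.
2) R + V = 16 + 16 = 32, not 34 — fails.
3) V = 16 > 15, so we need R ≤ 19; R = 16 ≤ 19 — holds.
4) T = 14 is even — holds.
5) |14 - 16| = 2, not 0 — fails.
6) 4R - 5W = 4(16) - 5(15) = -11 — holds.
7) V + R = 16 + 16 = 32, not 30 — fails.
8) W + T = 15 + 14 = 29; 29 < 32 — holds.

Constraints 2, 5, and 7 are violated.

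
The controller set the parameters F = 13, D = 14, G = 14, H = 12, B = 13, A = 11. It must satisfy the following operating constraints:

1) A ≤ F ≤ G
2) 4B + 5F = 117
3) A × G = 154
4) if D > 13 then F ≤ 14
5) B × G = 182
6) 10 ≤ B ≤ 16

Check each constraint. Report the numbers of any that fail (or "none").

1) values 11 ≤ 13 ≤ 14 — holds.
2) 4B + 5F = 4(13) + 5(13) = 117 — holds.
3) A × G = 11 × 14 = 154 — holds.
4) D = 14 > 13, so we need F ≤ 14; F = 13 ≤ 14 — holds.
5) B × G = 13 × 14 = 182 — holds.
6) B = 13 lies in [10, 16] — holds.

None — every constraint holds.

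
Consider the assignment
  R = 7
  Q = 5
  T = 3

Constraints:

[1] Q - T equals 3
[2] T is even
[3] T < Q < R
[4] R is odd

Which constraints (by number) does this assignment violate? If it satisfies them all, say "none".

[1] Q - T = 5 - 3 = 2, not 3  fails
[2] T = 3 is odd  fails
[3] values 3 < 5 < 7  holds
[4] R = 7 is odd  holds

No — constraints 1 and 2 are not satisfied.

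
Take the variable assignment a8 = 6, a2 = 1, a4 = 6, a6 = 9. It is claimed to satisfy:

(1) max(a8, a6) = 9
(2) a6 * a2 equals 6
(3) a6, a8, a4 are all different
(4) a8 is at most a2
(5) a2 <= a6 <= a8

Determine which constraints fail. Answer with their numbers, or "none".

The assignment fails constraints 2, 3, 4, 5.

(1) max(6, 9) = 9 — holds.
(2) a6 * a2 = 9 * 1 = 9, not 6 — fails.
(3) a8 = a4 = 6, not all different — fails.
(4) a8 = 6, a2 = 1; 6 > 1 (want ≤) — fails.
(5) values 1, 9, 6; a6 = 9 is not <= a8 = 6 — fails.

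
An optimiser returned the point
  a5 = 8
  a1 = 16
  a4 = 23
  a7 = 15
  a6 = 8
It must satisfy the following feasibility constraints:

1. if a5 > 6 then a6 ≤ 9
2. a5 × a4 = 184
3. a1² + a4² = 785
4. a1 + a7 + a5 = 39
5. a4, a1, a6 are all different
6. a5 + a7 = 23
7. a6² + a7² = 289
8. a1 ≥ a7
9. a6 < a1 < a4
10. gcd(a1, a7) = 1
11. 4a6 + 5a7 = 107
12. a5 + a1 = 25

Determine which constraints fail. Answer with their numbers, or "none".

1. a5 = 8 > 6, so we need a6 ≤ 9; a6 = 8 ≤ 9  ✔
2. a5 × a4 = 8 × 23 = 184  ✔
3. a1² + a4² = 16² + 23² = 256 + 529 = 785  ✔
4. a1 + a7 + a5 = 16 + 15 + 8 = 39  ✔
5. values 23, 16, 8 are pairwise distinct  ✔
6. a5 + a7 = 8 + 15 = 23  ✔
7. a6² + a7² = 8² + 15² = 64 + 225 = 289  ✔
8. a1 = 16, a7 = 15; 16 ≥ 15  ✔
9. values 8 < 16 < 23  ✔
10. gcd(16, 15) = 1  ✔
11. 4a6 + 5a7 = 4(8) + 5(15) = 107  ✔
12. a5 + a1 = 8 + 16 = 24, not 25  ✘

Violated: 12.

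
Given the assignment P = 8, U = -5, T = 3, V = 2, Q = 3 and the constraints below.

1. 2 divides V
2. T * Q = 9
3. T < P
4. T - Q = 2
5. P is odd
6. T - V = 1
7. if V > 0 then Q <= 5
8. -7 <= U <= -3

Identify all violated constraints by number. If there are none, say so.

Violated: 4, 5.

1. 2 / 2 = 1, so 2 divides 2  OK
2. T * Q = 3 * 3 = 9  OK
3. T = 3, P = 8; 3 < 8  OK
4. T - Q = 3 - 3 = 0, not 2  FAIL
5. P = 8 is even  FAIL
6. T - V = 3 - 2 = 1  OK
7. V = 2 > 0, so we need Q ≤ 5; Q = 3 ≤ 5  OK
8. U = -5 lies in [-7, -3]  OK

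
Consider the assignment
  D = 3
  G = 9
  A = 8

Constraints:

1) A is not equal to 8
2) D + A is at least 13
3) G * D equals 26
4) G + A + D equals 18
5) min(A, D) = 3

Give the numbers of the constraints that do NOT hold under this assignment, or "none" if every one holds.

1) A = 8, but 8 is required to differ — fails.
2) D + A = 3 + 8 = 11; 11 < 13, bound 13 not met — fails.
3) G * D = 9 * 3 = 27, not 26 — fails.
4) G + A + D = 9 + 8 + 3 = 20, not 18 — fails.
5) min(8, 3) = 3 — holds.

Constraints 1, 2, 3, and 4 are violated.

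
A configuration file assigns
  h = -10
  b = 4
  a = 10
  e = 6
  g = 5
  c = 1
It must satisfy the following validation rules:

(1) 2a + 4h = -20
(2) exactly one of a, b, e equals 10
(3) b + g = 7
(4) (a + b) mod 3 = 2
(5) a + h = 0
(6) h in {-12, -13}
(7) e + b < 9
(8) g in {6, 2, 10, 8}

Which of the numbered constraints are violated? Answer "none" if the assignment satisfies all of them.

(1) 2a + 4h = 2(10) + 4(-10) = -20 — holds.
(2) a=10, b=4, e=6; 1 of them equals 10 — holds.
(3) b + g = 4 + 5 = 9, not 7 — fails.
(4) a + b = 14; 14 mod 3 = 2 — holds.
(5) a + h = 10 + (-10) = 0 — holds.
(6) h = -10 is not in {-12, -13} — fails.
(7) e + b = 6 + 4 = 10; 10 ≥ 9, bound 9 not met — fails.
(8) g = 5 is not in {6, 2, 10, 8} — fails.

No — constraints 3, 6, 7, 8 are not satisfied.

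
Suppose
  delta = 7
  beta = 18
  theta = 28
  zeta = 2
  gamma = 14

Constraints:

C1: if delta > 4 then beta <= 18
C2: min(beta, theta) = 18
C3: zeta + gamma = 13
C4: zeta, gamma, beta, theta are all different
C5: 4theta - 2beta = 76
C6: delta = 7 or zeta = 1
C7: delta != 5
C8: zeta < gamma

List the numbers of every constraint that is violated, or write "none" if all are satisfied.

C1: delta = 7 > 4, so we need beta ≤ 18; beta = 18 ≤ 18 — satisfied.
C2: min(18, 28) = 18 — satisfied.
C3: zeta + gamma = 2 + 14 = 16, not 13 — violated.
C4: values 2, 14, 18, 28 are pairwise distinct — satisfied.
C5: 4theta - 2beta = 4(28) - 2(18) = 76 — satisfied.
C6: delta = 7 = 7 (first disjunct) — satisfied.
C7: delta = 7, and 7 ≠ 5 — satisfied.
C8: zeta = 2, gamma = 14; 2 < 14 — satisfied.

No — constraint 3 is not satisfied.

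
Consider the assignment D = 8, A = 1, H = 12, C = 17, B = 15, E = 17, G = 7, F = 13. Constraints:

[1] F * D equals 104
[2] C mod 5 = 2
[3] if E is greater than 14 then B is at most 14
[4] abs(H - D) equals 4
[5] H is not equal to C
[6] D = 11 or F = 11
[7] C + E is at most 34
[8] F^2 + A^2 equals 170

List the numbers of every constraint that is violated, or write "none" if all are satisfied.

Violated: 3 and 6.

[1] F * D = 13 * 8 = 104  ✔
[2] 17 mod 5 = 2  ✔
[3] E = 17 > 14, so we need B ≤ 14; but B = 15 > 14  ✘
[4] abs(12 - 8) = 4  ✔
[5] H = 12, C = 17; distinct  ✔
[6] D = 8 ≠ 11 and F = 13 ≠ 11; both disjuncts false  ✘
[7] C + E = 17 + 17 = 34; 34 ≤ 34  ✔
[8] F^2 + A^2 = 13^2 + 1^2 = 169 + 1 = 170  ✔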